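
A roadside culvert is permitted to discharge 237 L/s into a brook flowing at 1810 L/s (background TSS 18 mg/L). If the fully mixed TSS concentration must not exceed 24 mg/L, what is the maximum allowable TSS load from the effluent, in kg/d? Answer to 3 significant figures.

Mass balance at the limit: 1810·18.00 + 237.0·Cₑ = 2047·24 → Cₑ = 69.82 mg/L.
237.0 L/s = 0.2370 m³/s. Load = 0.2370 m³/s × 69.82 g/m³ × 86 400 s/d = 1430 kg/d.

1430 kg/d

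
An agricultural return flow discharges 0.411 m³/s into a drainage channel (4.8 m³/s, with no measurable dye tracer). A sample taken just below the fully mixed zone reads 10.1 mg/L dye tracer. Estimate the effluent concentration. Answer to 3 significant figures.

Mass balance: 4.800·0 + 0.4110·Cₑ = 5.211·10.10
→ Cₑ = (5.211·10.10 − 4.800·0) / 0.4110 = 128.1 mg/L.

128 mg/L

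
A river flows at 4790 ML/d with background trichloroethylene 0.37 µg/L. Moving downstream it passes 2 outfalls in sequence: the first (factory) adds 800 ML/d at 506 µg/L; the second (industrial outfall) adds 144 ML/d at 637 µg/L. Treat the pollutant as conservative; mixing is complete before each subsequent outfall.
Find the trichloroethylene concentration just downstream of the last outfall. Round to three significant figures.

86.9 µg/L

Below outfall 1: Q → 5590 ML/d, C = (4790·0.3700 + 800.0·506.0)/5590 = 72.73 µg/L.
Below outfall 2: Q → 5734 ML/d, C = (5590·72.73 + 144.0·637.0)/5734 = 86.90 µg/L.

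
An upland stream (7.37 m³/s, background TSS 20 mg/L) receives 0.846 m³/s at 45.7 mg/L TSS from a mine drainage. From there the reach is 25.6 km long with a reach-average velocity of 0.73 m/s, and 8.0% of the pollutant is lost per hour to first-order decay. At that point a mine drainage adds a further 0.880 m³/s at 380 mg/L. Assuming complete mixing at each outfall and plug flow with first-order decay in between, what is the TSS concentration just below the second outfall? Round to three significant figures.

45.8 mg/L

Flow-weighted average: C = (7.370·20.00 + 0.8460·45.70) / 8.216 = 186.1/8.216 = 22.65 mg/L; combined flow 8.216 m³/s.
Travel time t = 25.6·1000 / 0.73 = 35070 s = 9.741 h.
8.0%/h lost → k = −ln(1 − 0.08) = 0.08338 h⁻¹.
Decay over the reach: 22.65·exp(−kt) = 22.65·0.4439 = 10.05 mg/L.
At the second outfall, C = (8.216·10.05 + 0.8800·380.0) / (8.216 + 0.8800) = 45.84 mg/L.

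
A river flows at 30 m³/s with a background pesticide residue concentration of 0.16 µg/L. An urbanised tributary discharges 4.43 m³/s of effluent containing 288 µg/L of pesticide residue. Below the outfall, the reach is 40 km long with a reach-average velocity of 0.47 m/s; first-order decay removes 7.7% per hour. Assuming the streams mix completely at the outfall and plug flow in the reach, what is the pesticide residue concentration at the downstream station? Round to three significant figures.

5.60 µg/L

Mixed concentration C = ΣQC/ΣQ = (30.00·0.1600 + 4.430·288.0) / 34.43 = 1281/34.43 = 37.20 µg/L.
Travel time t = 40·1000 / 0.47 = 85110 s = 23.64 h.
7.7%/h lost → k = −ln(1 − 0.077) = 0.08013 h⁻¹.
First-order decay: C = 37.20·exp(−k·t) = 37.20·0.1504 = 5.595 µg/L.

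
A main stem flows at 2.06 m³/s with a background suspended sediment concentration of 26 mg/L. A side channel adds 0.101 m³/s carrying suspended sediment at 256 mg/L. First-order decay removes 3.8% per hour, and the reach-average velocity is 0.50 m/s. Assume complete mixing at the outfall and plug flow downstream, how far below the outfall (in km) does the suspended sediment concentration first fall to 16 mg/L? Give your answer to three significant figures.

38.6 km

Mixed concentration C = ΣQC/ΣQ = (2.060·26.00 + 0.1010·256.0) / 2.161 = 79.42/2.161 = 36.75 mg/L.
3.8%/h lost → k = −ln(1 − 0.038) = 0.03874 h⁻¹.
Set 36.75·exp(−k·t) = 16 → t = ln(36.75/16)/k = 77270 s = 21.46 h.
Distance = v·t = 0.50·77270 = 38640 m = 38.64 km.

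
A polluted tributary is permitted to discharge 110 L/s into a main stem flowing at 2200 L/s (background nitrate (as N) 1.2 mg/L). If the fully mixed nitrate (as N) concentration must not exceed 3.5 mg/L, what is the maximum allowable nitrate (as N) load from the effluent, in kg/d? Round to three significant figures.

470 kg/d

Mass balance at the limit: 2200·1.200 + 110.0·Cₑ = 2310·3.5 → Cₑ = 49.50 mg/L.
110.0 L/s = 0.1100 m³/s. Load = 0.1100 m³/s × 49.50 g/m³ × 86 400 s/d = 470.4 kg/d.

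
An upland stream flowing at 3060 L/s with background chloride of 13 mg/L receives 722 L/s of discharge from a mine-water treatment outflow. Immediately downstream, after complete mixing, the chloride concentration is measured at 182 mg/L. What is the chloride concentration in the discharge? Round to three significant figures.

898 mg/L

Mass balance: 3060·13.00 + 722.0·Cₑ = 3782·182.0
→ Cₑ = (3782·182.0 − 3060·13.00) / 722.0 = 898.3 mg/L.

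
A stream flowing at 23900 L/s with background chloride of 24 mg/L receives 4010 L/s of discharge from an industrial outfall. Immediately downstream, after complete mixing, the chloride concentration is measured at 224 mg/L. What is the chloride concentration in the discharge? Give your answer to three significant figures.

Mass balance: 23900·24.00 + 4010·Cₑ = 27910·224.0
→ Cₑ = (27910·224.0 − 23900·24.00) / 4010 = 1416 mg/L.

1420 mg/L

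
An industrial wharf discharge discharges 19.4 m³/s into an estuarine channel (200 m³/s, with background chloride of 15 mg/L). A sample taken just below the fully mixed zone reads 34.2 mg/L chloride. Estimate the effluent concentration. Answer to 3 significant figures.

232 mg/L

Mass balance: 200.0·15.00 + 19.40·Cₑ = 219.4·34.20
→ Cₑ = (219.4·34.20 − 200.0·15.00) / 19.40 = 232.1 mg/L.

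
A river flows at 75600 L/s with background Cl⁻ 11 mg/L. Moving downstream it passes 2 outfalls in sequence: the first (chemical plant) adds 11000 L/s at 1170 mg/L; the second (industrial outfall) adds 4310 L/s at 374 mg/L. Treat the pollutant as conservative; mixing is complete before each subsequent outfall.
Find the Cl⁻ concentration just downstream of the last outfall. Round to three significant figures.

Below outfall 1: Q → 86600 L/s, C = (75600·11.00 + 11000·1170)/86600 = 158.2 mg/L.
Below outfall 2: Q → 90910 L/s, C = (86600·158.2 + 4310·374.0)/90910 = 168.4 mg/L.

168 mg/L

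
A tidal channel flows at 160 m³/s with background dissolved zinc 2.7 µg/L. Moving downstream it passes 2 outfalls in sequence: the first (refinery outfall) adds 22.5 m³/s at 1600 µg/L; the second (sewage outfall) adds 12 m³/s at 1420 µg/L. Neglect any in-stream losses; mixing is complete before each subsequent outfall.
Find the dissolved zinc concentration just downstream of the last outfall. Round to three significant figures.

275 µg/L

Outfall 1: combined Q = 182.5 m³/s; C = (160.0·2.700 + 22.50·1600)/182.5 = 199.6 µg/L.
Outfall 2: combined Q = 194.5 m³/s; C = (182.5·199.6 + 12.00·1420)/194.5 = 274.9 µg/L.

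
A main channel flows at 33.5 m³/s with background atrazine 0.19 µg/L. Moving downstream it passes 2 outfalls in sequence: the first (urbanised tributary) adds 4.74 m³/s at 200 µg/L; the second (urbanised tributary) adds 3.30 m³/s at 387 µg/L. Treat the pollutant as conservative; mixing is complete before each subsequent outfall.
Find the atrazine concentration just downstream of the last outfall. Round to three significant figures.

53.7 µg/L

After outfall 1: Q = 33.50 + 4.740 = 38.24 m³/s; C = (33.50·0.1900 + 4.740·200.0)/38.24 = 24.96 µg/L.
After outfall 2: Q = 38.24 + 3.300 = 41.54 m³/s; C = (38.24·24.96 + 3.300·387.0)/41.54 = 53.72 µg/L.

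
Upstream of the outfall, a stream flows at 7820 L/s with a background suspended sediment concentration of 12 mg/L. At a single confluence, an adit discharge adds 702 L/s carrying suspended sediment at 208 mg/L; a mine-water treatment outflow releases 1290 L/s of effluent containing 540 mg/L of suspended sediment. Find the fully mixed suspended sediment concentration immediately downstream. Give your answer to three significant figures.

After mixing, C = (7820·12.00 + 702.0·208.0 + 1290·540.0) / 9812 = 936500/9812 = 95.44 mg/L.

95.4 mg/L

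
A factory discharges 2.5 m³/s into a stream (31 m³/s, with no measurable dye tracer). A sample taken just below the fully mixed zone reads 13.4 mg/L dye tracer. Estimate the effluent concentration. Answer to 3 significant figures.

Mass balance: 31.00·0 + 2.500·Cₑ = 33.50·13.40
→ Cₑ = (33.50·13.40 − 31.00·0) / 2.500 = 179.6 mg/L.

180 mg/L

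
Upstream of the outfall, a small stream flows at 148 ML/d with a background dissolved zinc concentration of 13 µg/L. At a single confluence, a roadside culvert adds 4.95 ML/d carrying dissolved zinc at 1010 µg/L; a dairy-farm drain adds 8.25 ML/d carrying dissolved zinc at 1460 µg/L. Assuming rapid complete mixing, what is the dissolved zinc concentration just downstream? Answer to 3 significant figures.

118 µg/L

Conservation of mass: C = (148.0·13.00 + 4.950·1010 + 8.250·1460) / 161.2 = 18970/161.2 = 117.7 µg/L.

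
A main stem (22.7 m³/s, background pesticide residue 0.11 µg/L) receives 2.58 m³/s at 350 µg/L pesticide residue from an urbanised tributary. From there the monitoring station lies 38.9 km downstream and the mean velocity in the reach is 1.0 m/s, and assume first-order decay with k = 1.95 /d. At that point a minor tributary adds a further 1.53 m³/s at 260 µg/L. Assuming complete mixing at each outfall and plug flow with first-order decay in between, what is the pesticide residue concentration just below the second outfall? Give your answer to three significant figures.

Mixed concentration C = ΣQC/ΣQ = (22.70·0.1100 + 2.580·350.0) / 25.28 = 905.5/25.28 = 35.82 µg/L; combined flow 25.28 m³/s.
Travel time t = 38.9·1000 / 1.0 = 38900 s = 10.81 h.
Applying C = C₀e^(−kt): 35.82 × 0.4156 = 14.89 µg/L.
Second outfall: C = (25.28·14.89 + 1.530·260.0)/26.81 = 28.88 µg/L.

28.9 µg/L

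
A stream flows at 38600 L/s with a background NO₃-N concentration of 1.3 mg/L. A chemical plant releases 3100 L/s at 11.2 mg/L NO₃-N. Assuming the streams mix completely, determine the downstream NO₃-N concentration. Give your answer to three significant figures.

Flow-weighted average: C = (38600·1.300 + 3100·11.20) / 41700 = 84900/41700 = 2.036 mg/L.

2.04 mg/L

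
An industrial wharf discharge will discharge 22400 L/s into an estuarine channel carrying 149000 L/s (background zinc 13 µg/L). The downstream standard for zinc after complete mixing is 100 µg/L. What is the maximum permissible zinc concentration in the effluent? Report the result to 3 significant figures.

679 µg/L

At the limit, (Qr·Cr + Qe·Cₑ)/(Qr + Qe) = 100:
Cₑ = (171400·100 − 149000·13.00) / 22400 = 678.7 µg/L.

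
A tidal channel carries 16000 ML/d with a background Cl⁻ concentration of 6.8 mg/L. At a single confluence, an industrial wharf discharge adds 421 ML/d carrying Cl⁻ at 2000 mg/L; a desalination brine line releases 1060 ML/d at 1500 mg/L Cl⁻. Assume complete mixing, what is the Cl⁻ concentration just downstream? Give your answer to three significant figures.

145 mg/L

After mixing, C = (16000·6.800 + 421.0·2000 + 1060·1500) / 17480 = 2541000/17480 = 145.3 mg/L.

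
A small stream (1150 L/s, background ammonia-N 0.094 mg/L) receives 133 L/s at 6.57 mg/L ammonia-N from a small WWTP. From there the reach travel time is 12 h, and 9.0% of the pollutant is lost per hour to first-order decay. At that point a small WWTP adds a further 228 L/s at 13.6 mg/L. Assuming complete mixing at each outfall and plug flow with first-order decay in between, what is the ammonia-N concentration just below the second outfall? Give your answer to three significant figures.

Flow-weighted average: C = (1150·0.09400 + 133.0·6.570) / 1283 = 981.9/1283 = 0.7653 mg/L; combined flow 1283 L/s.
9.0%/h lost → k = −ln(1 − 0.09) = 0.09431 h⁻¹.
Decay over the reach: 0.7653·exp(−kt) = 0.7653·0.3225 = 0.2468 mg/L.
Second outfall: C = (1283·0.2468 + 228.0·13.60)/1511 = 2.262 mg/L.

2.26 mg/L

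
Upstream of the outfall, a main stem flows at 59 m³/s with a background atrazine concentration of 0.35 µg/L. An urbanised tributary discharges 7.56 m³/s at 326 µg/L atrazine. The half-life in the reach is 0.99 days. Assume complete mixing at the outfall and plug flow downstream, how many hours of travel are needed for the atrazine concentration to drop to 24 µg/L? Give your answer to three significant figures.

Flow-weighted average: C = (59.00·0.3500 + 7.560·326.0) / 66.56 = 2485/66.56 = 37.34 µg/L.
Half-life 0.99 d → k = ln 2 / 0.99 = 0.7001 d⁻¹.
37.34·exp(−k·t) = 24 → t = ln(37.34/24)/k = 54540 s = 15.15 h.

15.1 h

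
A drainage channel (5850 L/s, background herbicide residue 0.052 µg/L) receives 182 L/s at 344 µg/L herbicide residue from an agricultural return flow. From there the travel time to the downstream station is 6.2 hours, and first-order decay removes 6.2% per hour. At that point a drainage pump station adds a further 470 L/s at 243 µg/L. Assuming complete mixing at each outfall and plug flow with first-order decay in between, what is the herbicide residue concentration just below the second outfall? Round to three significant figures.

Mass balance: C = (5850·0.05200 + 182.0·344.0) / 6032 = 62910/6032 = 10.43 µg/L; combined flow 6032 L/s.
6.2%/h lost → k = −ln(1 − 0.062) = 0.06401 h⁻¹.
Decay over the reach: 10.43·exp(−kt) = 10.43·0.6724 = 7.013 µg/L.
At the second outfall, C = (6032·7.013 + 470.0·243.0) / (6032 + 470.0) = 24.07 µg/L.

24.1 µg/L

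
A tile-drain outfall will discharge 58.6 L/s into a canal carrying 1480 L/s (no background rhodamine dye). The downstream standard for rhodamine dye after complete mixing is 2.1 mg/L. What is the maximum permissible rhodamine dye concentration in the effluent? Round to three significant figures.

55.1 mg/L

At the limit, (Qr·Cr + Qe·Cₑ)/(Qr + Qe) = 2.1:
Cₑ = (1539·2.1 − 1480·0) / 58.60 = 55.14 mg/L.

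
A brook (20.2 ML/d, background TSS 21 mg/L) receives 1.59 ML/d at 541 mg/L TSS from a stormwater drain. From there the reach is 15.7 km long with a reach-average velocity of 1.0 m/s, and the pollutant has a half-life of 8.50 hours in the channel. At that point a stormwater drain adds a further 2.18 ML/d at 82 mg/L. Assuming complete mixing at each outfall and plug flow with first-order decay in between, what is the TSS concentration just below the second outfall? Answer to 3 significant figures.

After mixing, C = (20.20·21.00 + 1.590·541.0) / 21.79 = 1284/21.79 = 58.94 mg/L; combined flow 21.79 ML/d.
Travel time t = 15.7·1000 / 1.0 = 15700 s = 4.361 h.
Half-life 8.50 h → k = ln 2 / 8.50 = 0.08155 h⁻¹ = 1.957 d⁻¹.
After decay, C = 58.94 × e^(−kt) = 58.94 × 0.7007 = 41.30 mg/L.
Second outfall: C = (21.79·41.30 + 2.180·82.00)/23.97 = 45.00 mg/L.

45.0 mg/L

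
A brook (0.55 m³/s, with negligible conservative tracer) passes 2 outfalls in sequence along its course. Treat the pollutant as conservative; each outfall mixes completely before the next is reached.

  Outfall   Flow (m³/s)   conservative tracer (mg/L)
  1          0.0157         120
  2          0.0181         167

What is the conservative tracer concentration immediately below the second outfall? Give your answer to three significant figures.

Outfall 1: combined Q = 0.5657 m³/s; C = (0.5500·0 + 0.01570·120.0)/0.5657 = 3.330 mg/L.
Outfall 2: combined Q = 0.5838 m³/s; C = (0.5657·3.330 + 0.01810·167.0)/0.5838 = 8.405 mg/L.

8.40 mg/L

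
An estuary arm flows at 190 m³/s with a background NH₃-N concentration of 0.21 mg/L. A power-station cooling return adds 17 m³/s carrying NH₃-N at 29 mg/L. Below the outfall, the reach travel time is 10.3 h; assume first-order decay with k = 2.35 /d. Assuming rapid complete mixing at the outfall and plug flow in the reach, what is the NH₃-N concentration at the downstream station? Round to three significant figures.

Mass balance: C = (190.0·0.2100 + 17.00·29.00) / 207.0 = 532.9/207.0 = 2.574 mg/L.
Decay over the reach: 2.574·exp(−kt) = 2.574·0.3648 = 0.9390 mg/L.

0.939 mg/L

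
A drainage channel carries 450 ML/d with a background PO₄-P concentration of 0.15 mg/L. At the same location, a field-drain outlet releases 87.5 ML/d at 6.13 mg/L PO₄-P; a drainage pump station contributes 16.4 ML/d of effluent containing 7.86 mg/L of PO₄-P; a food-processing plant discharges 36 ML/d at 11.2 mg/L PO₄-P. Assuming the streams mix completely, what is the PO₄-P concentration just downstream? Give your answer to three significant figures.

Mixed concentration C = ΣQC/ΣQ = (450.0·0.1500 + 87.50·6.130 + 16.40·7.860 + 36.00·11.20) / 589.9 = 1136/589.9 = 1.926 mg/L.

1.93 mg/L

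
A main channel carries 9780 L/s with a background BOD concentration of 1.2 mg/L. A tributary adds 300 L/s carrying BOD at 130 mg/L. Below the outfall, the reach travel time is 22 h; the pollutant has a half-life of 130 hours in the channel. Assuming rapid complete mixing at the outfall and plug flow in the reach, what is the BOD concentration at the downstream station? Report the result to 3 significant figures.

Flow-weighted average: C = (9780·1.200 + 300.0·130.0) / 10080 = 50740/10080 = 5.033 mg/L.
Half-life 130 h → k = ln 2 / 130 = 0.005332 h⁻¹ = 0.1280 d⁻¹.
After decay, C = 5.033 × e^(−kt) = 5.033 × 0.8893 = 4.476 mg/L.

4.48 mg/L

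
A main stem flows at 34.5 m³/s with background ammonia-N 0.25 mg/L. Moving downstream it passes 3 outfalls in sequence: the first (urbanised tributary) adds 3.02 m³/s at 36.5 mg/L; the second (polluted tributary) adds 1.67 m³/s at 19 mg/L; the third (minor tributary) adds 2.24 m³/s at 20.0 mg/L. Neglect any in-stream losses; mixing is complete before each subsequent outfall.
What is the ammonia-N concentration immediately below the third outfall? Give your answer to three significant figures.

4.72 mg/L

Outfall 1: combined Q = 37.52 m³/s; C = (34.50·0.2500 + 3.020·36.50)/37.52 = 3.168 mg/L.
Outfall 2: combined Q = 39.19 m³/s; C = (37.52·3.168 + 1.670·19.00)/39.19 = 3.842 mg/L.
Outfall 3: combined Q = 41.43 m³/s; C = (39.19·3.842 + 2.240·20.00)/41.43 = 4.716 mg/L.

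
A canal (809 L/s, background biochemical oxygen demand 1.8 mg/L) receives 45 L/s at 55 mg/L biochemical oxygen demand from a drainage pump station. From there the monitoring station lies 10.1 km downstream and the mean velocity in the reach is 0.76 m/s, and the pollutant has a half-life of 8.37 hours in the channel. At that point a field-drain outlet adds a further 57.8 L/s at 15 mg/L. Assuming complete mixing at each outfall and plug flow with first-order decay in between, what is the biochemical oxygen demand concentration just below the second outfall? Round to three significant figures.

4.13 mg/L

Mass balance: C = (809.0·1.800 + 45.00·55.00) / 854.0 = 3931/854.0 = 4.603 mg/L; combined flow 854.0 L/s.
Travel time t = 10.1·1000 / 0.76 = 13290 s = 3.692 h.
Half-life 8.37 h → k = ln 2 / 8.37 = 0.08281 h⁻¹ = 1.988 d⁻¹.
First-order decay: C = 4.603·exp(−k·t) = 4.603·0.7366 = 3.391 mg/L.
Second outfall: C = (854.0·3.391 + 57.80·15.00)/911.8 = 4.127 mg/L.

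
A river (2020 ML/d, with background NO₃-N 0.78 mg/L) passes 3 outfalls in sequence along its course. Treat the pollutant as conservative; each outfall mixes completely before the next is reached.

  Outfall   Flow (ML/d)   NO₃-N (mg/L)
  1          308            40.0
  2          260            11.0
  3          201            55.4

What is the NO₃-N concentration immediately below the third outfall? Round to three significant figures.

10.0 mg/L

Outfall 1: combined Q = 2328 ML/d; C = (2020·0.7800 + 308.0·40.00)/2328 = 5.969 mg/L.
Outfall 2: combined Q = 2588 ML/d; C = (2328·5.969 + 260.0·11.00)/2588 = 6.474 mg/L.
Outfall 3: combined Q = 2789 ML/d; C = (2588·6.474 + 201.0·55.40)/2789 = 10.00 mg/L.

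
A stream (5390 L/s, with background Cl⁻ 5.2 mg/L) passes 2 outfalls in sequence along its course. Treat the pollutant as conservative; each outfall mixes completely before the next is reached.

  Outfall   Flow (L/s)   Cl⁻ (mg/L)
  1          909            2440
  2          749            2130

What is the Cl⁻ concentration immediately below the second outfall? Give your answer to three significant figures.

After outfall 1: Q = 5390 + 909.0 = 6299 L/s; C = (5390·5.200 + 909.0·2440)/6299 = 356.6 mg/L.
After outfall 2: Q = 6299 + 749.0 = 7048 L/s; C = (6299·356.6 + 749.0·2130)/7048 = 545.0 mg/L.

545 mg/L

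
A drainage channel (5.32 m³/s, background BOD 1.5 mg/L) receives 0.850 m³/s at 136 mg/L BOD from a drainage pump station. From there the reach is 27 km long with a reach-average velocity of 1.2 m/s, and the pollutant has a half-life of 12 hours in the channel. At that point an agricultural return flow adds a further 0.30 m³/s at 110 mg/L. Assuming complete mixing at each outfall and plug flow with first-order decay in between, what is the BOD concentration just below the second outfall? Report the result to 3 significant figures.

18.4 mg/L

Mixed concentration C = ΣQC/ΣQ = (5.320·1.500 + 0.8500·136.0) / 6.170 = 123.6/6.170 = 20.03 mg/L; combined flow 6.170 m³/s.
Travel time t = 27·1000 / 1.2 = 22500 s = 6.250 h.
Half-life 12 h → k = ln 2 / 12 = 0.05776 h⁻¹ = 1.386 d⁻¹.
Decay over the reach: 20.03·exp(−kt) = 20.03·0.6970 = 13.96 mg/L.
Second outfall: C = (6.170·13.96 + 0.3000·110.0)/6.470 = 18.41 mg/L.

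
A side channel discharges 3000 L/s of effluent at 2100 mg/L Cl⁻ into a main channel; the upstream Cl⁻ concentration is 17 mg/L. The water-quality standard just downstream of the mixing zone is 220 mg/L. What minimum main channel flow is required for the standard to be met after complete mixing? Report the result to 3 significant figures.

27800 L/s

Set C_mix = 220: (Q·17.00 + 3000·2100) / (Q + 3000) = 220
→ Q = 3000·(2100 − 220)/(220 − 17.00) = 27780 L/s.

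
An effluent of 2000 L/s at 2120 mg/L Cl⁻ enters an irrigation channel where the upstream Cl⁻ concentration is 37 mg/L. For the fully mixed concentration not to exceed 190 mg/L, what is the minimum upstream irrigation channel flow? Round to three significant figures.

Set C_mix = 190: (Q·37.00 + 2000·2120) / (Q + 2000) = 190
→ Q = 2000·(2120 − 190)/(190 − 37.00) = 25230 L/s.

25200 L/s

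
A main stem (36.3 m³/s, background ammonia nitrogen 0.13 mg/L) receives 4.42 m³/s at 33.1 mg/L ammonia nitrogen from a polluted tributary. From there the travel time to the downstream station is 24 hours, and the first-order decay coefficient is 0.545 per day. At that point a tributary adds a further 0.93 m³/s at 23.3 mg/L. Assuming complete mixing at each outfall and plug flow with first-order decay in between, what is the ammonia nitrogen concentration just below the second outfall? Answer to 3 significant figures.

Mixed concentration C = ΣQC/ΣQ = (36.30·0.1300 + 4.420·33.10) / 40.72 = 151.0/40.72 = 3.709 mg/L; combined flow 40.72 m³/s.
Applying C = C₀e^(−kt): 3.709 × 0.5798 = 2.150 mg/L.
Second outfall: C = (40.72·2.150 + 0.9300·23.30)/41.65 = 2.623 mg/L.

2.62 mg/L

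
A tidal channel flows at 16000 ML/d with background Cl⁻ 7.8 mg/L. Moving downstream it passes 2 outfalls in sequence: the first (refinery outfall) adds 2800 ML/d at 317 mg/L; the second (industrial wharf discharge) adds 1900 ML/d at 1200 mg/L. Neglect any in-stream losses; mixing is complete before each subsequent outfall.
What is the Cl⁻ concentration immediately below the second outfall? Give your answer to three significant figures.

159 mg/L

Below outfall 1: Q → 18800 ML/d, C = (16000·7.800 + 2800·317.0)/18800 = 53.85 mg/L.
Below outfall 2: Q → 20700 ML/d, C = (18800·53.85 + 1900·1200)/20700 = 159.1 mg/L.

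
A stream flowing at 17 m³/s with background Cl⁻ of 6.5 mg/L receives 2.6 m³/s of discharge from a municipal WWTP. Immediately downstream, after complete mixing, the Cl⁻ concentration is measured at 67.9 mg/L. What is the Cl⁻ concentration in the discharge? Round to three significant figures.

Mass balance: 17.00·6.500 + 2.600·Cₑ = 19.60·67.90
→ Cₑ = (19.60·67.90 − 17.00·6.500) / 2.600 = 469.4 mg/L.

469 mg/L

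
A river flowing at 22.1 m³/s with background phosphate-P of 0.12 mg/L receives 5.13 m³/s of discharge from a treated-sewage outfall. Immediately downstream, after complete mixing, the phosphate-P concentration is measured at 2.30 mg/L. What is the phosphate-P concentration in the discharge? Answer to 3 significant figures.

11.7 mg/L

Mass balance: 22.10·0.1200 + 5.130·Cₑ = 27.23·2.300
→ Cₑ = (27.23·2.300 − 22.10·0.1200) / 5.130 = 11.69 mg/L.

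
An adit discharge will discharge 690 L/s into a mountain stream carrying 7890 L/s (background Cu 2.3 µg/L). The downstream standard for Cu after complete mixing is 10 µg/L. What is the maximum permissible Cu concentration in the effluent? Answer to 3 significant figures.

At the limit, (Qr·Cr + Qe·Cₑ)/(Qr + Qe) = 10:
Cₑ = (8580·10 − 7890·2.300) / 690.0 = 98.05 µg/L.

98.0 µg/L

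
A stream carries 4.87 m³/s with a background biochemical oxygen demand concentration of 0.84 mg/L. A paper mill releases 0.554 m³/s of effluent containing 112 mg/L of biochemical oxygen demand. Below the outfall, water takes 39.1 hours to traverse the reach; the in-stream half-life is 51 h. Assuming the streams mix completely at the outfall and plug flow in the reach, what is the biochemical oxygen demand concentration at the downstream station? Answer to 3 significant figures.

Conservation of mass: C = (4.870·0.8400 + 0.5540·112.0) / 5.424 = 66.14/5.424 = 12.19 mg/L.
Half-life 51 h → k = ln 2 / 51 = 0.01359 h⁻¹ = 0.3262 d⁻¹.
After decay, C = 12.19 × e^(−kt) = 12.19 × 0.5878 = 7.167 mg/L.

7.17 mg/L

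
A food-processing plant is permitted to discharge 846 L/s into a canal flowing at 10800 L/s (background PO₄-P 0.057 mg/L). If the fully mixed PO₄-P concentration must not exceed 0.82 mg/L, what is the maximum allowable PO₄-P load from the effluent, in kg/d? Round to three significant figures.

772 kg/d

Mass balance at the limit: 10800·0.05700 + 846.0·Cₑ = 11650·0.82 → Cₑ = 10.56 mg/L.
846.0 L/s = 0.8460 m³/s. Load = 0.8460 m³/s × 10.56 g/m³ × 86 400 s/d = 771.9 kg/d.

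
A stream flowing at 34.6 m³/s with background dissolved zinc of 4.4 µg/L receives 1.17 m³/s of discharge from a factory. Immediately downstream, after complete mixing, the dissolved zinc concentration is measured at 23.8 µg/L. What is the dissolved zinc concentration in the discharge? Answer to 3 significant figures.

598 µg/L

Mass balance: 34.60·4.400 + 1.170·Cₑ = 35.77·23.80
→ Cₑ = (35.77·23.80 − 34.60·4.400) / 1.170 = 597.5 µg/L.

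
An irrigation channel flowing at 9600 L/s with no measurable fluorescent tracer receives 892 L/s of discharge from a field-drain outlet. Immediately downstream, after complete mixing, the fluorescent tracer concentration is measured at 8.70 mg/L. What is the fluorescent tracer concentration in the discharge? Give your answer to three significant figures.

Mass balance: 9600·0 + 892.0·Cₑ = 10490·8.700
→ Cₑ = (10490·8.700 − 9600·0) / 892.0 = 102.3 mg/L.

102 mg/L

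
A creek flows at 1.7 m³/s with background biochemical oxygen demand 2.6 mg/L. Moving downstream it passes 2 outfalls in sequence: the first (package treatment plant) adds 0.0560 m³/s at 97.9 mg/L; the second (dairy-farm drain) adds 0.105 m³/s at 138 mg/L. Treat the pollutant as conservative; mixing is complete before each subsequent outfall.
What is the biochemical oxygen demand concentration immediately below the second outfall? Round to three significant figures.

After outfall 1: Q = 1.700 + 0.05600 = 1.756 m³/s; C = (1.700·2.600 + 0.05600·97.90)/1.756 = 5.639 mg/L.
After outfall 2: Q = 1.756 + 0.1050 = 1.861 m³/s; C = (1.756·5.639 + 0.1050·138.0)/1.861 = 13.11 mg/L.

13.1 mg/L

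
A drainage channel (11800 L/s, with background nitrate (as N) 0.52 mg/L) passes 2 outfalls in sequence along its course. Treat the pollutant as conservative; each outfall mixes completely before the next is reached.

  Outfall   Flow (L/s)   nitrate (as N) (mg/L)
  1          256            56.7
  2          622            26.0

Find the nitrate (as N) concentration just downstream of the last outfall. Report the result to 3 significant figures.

2.90 mg/L

Outfall 1: combined Q = 12060 L/s; C = (11800·0.5200 + 256.0·56.70)/12060 = 1.713 mg/L.
Outfall 2: combined Q = 12680 L/s; C = (12060·1.713 + 622.0·26.00)/12680 = 2.904 mg/L.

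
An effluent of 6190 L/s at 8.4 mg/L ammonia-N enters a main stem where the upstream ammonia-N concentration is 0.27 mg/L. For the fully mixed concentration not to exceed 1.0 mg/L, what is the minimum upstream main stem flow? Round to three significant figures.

Set C_mix = 1.0: (Q·0.2700 + 6190·8.400) / (Q + 6190) = 1.0
→ Q = 6190·(8.400 − 1.0)/(1.0 − 0.2700) = 62750 L/s.

62700 L/s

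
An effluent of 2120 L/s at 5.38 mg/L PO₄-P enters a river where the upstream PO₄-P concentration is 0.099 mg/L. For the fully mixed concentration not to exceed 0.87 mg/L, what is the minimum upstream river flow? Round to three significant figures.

12400 L/s

Set C_mix = 0.87: (Q·0.09900 + 2120·5.380) / (Q + 2120) = 0.87
→ Q = 2120·(5.380 − 0.87)/(0.87 − 0.09900) = 12400 L/s.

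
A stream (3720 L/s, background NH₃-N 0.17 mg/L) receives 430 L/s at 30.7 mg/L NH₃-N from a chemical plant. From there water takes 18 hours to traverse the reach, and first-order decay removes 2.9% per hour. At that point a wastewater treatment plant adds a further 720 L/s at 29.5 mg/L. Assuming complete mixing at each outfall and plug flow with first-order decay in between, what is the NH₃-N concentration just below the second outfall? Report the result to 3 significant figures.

6.03 mg/L

Conservation of mass: C = (3720·0.1700 + 430.0·30.70) / 4150 = 13830/4150 = 3.333 mg/L; combined flow 4150 L/s.
2.9%/h lost → k = −ln(1 − 0.029) = 0.02943 h⁻¹.
Applying C = C₀e^(−kt): 3.333 × 0.5888 = 1.963 mg/L.
Second outfall: C = (4150·1.963 + 720.0·29.50)/4870 = 6.034 mg/L.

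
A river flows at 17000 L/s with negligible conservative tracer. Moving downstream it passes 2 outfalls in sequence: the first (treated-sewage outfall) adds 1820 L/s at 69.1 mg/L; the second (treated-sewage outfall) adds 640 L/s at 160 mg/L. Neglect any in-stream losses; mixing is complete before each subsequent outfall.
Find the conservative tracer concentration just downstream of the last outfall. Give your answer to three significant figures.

11.7 mg/L

Below outfall 1: Q → 18820 L/s, C = (17000·0 + 1820·69.10)/18820 = 6.682 mg/L.
Below outfall 2: Q → 19460 L/s, C = (18820·6.682 + 640.0·160.0)/19460 = 11.72 mg/L.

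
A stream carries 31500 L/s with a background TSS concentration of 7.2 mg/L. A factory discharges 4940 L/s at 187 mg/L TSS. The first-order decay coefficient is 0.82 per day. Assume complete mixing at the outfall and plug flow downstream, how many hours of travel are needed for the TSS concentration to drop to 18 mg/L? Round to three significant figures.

16.4 h

Flow-weighted average: C = (31500·7.200 + 4940·187.0) / 36440 = 1151000/36440 = 31.57 mg/L.
31.57·exp(−k·t) = 18 → t = ln(31.57/18)/k = 59210 s = 16.45 h.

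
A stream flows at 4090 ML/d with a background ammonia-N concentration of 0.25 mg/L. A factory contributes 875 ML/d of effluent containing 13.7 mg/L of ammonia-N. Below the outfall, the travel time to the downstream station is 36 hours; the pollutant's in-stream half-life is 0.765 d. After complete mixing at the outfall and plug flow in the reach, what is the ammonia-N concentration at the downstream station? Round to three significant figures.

Conservation of mass: C = (4090·0.2500 + 875.0·13.70) / 4965 = 13010/4965 = 2.620 mg/L.
Half-life 0.765 d → k = ln 2 / 0.765 = 0.9061 d⁻¹.
Applying C = C₀e^(−kt): 2.620 × 0.2569 = 0.6731 mg/L.

0.673 mg/L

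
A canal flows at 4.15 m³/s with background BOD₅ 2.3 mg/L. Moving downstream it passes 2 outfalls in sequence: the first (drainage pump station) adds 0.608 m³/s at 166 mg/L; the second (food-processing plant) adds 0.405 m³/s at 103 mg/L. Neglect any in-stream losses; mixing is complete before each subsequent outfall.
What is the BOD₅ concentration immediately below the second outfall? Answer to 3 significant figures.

29.5 mg/L

Below outfall 1: Q → 4.758 m³/s, C = (4.150·2.300 + 0.6080·166.0)/4.758 = 23.22 mg/L.
Below outfall 2: Q → 5.163 m³/s, C = (4.758·23.22 + 0.4050·103.0)/5.163 = 29.48 mg/L.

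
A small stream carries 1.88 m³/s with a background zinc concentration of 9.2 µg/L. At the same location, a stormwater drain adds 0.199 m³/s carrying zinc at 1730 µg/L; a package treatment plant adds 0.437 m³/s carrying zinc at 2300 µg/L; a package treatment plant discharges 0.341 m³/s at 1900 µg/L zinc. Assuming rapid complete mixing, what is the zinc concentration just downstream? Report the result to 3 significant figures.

705 µg/L

Conservation of mass: C = (1.880·9.200 + 0.1990·1730 + 0.4370·2300 + 0.3410·1900) / 2.857 = 2015/2.857 = 705.1 µg/L.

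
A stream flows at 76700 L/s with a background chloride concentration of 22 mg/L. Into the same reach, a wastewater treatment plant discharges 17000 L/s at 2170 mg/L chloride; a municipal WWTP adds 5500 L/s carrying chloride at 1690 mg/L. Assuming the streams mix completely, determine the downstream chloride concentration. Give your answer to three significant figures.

Mass balance: C = (76700·22.00 + 17000·2170 + 5500·1690) / 99200 = 47870000/99200 = 482.6 mg/L.

483 mg/L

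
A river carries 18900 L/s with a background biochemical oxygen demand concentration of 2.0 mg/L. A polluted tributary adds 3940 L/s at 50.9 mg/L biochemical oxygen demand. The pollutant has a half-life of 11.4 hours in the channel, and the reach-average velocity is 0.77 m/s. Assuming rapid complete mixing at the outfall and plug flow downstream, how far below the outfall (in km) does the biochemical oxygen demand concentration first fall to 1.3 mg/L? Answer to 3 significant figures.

95.0 km

Mixed concentration C = ΣQC/ΣQ = (18900·2.000 + 3940·50.90) / 22840 = 238300/22840 = 10.44 mg/L.
Half-life 11.4 h → k = ln 2 / 11.4 = 0.06080 h⁻¹ = 1.459 d⁻¹.
Set 10.44·exp(−k·t) = 1.3 → t = ln(10.44/1.3)/k = 123300 s = 34.26 h.
Distance = v·t = 0.77·123300 = 94960 m = 94.96 km.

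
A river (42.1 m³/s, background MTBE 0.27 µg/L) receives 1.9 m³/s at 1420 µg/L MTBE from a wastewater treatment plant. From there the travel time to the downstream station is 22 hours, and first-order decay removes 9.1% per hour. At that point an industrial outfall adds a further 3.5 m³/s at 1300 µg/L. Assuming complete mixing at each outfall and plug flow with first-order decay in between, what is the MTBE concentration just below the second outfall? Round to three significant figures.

Conservation of mass: C = (42.10·0.2700 + 1.900·1420) / 44.00 = 2709/44.00 = 61.58 µg/L; combined flow 44.00 m³/s.
9.1%/h lost → k = −ln(1 − 0.091) = 0.09541 h⁻¹.
After decay, C = 61.58 × e^(−kt) = 61.58 × 0.1226 = 7.548 µg/L.
At the second outfall, C = (44.00·7.548 + 3.500·1300) / (44.00 + 3.500) = 102.8 µg/L.

103 µg/L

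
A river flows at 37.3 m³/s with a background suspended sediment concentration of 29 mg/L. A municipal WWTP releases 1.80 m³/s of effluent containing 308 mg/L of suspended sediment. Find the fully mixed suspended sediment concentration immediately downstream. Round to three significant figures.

41.8 mg/L

Flow-weighted average: C = (37.30·29.00 + 1.800·308.0) / 39.10 = 1636/39.10 = 41.84 mg/L.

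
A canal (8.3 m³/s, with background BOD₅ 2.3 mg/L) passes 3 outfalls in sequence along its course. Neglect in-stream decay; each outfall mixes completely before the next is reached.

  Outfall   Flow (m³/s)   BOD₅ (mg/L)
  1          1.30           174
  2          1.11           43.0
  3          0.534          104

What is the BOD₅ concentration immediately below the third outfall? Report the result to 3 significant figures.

After outfall 1: Q = 8.300 + 1.300 = 9.600 m³/s; C = (8.300·2.300 + 1.300·174.0)/9.600 = 25.55 mg/L.
After outfall 2: Q = 9.600 + 1.110 = 10.71 m³/s; C = (9.600·25.55 + 1.110·43.00)/10.71 = 27.36 mg/L.
After outfall 3: Q = 10.71 + 0.5340 = 11.24 m³/s; C = (10.71·27.36 + 0.5340·104.0)/11.24 = 31.00 mg/L.

31.0 mg/L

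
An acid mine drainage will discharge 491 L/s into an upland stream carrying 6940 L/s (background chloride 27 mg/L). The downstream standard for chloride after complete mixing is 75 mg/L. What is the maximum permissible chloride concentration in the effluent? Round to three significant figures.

At the limit, (Qr·Cr + Qe·Cₑ)/(Qr + Qe) = 75:
Cₑ = (7431·75 − 6940·27.00) / 491.0 = 753.5 mg/L.

753 mg/L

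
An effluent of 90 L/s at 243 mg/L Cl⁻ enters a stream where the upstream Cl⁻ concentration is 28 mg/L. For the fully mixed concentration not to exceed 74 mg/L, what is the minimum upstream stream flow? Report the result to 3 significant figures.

Set C_mix = 74: (Q·28.00 + 90.00·243.0) / (Q + 90.00) = 74
→ Q = 90.00·(243.0 − 74)/(74 − 28.00) = 330.7 L/s.

331 L/s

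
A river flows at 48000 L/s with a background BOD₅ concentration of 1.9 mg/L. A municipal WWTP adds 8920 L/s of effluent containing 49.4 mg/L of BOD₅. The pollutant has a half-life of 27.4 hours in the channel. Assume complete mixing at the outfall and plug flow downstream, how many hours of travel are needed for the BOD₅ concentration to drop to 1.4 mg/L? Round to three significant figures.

75.0 h

Conservation of mass: C = (48000·1.900 + 8920·49.40) / 56920 = 531800/56920 = 9.344 mg/L.
Half-life 27.4 h → k = ln 2 / 27.4 = 0.02530 h⁻¹ = 0.6071 d⁻¹.
9.344·exp(−k·t) = 1.4 → t = ln(9.344/1.4)/k = 270100 s = 75.04 h.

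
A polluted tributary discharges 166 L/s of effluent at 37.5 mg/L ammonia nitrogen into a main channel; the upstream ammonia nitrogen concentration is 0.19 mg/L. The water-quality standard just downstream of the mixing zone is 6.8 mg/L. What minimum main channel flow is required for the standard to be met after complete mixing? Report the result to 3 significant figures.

771 L/s

Set C_mix = 6.8: (Q·0.1900 + 166.0·37.50) / (Q + 166.0) = 6.8
→ Q = 166.0·(37.50 − 6.8)/(6.8 − 0.1900) = 771.0 L/s.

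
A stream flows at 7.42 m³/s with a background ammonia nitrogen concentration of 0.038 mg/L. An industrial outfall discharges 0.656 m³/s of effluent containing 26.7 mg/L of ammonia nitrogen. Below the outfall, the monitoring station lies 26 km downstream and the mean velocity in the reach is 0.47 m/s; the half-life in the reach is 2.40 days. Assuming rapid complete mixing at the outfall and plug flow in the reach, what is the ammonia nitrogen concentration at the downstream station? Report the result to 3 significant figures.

1.83 mg/L

Conservation of mass: C = (7.420·0.03800 + 0.6560·26.70) / 8.076 = 17.80/8.076 = 2.204 mg/L.
Travel time t = 26·1000 / 0.47 = 55320 s = 15.37 h.
Half-life 2.40 d → k = ln 2 / 2.40 = 0.2888 d⁻¹.
First-order decay: C = 2.204·exp(−k·t) = 2.204·0.8312 = 1.832 mg/L.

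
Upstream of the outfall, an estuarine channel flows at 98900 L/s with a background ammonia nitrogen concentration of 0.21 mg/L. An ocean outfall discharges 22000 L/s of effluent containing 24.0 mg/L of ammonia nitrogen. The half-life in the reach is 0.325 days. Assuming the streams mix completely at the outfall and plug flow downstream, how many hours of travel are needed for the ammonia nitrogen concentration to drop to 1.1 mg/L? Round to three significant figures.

Mixed concentration C = ΣQC/ΣQ = (98900·0.2100 + 22000·24.00) / 120900 = 548800/120900 = 4.539 mg/L.
Half-life 0.325 d → k = ln 2 / 0.325 = 2.133 d⁻¹.
4.539·exp(−k·t) = 1.1 → t = ln(4.539/1.1)/k = 57420 s = 15.95 h.

16.0 h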